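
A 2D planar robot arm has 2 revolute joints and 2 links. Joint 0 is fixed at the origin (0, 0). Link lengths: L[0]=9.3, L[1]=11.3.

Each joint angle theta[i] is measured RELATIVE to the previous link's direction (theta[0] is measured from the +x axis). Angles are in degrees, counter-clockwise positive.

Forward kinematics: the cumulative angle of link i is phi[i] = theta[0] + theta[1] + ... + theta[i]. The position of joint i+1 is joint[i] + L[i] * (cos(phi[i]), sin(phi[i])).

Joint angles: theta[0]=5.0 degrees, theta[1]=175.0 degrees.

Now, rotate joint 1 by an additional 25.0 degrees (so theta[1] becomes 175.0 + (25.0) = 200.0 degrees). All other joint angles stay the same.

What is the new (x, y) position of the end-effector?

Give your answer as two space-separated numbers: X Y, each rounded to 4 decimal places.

Answer: -0.9767 -3.9650

Derivation:
joint[0] = (0.0000, 0.0000)  (base)
link 0: phi[0] = 5 = 5 deg
  cos(5 deg) = 0.9962, sin(5 deg) = 0.0872
  joint[1] = (0.0000, 0.0000) + 9.3 * (0.9962, 0.0872) = (0.0000 + 9.2646, 0.0000 + 0.8105) = (9.2646, 0.8105)
link 1: phi[1] = 5 + 200 = 205 deg
  cos(205 deg) = -0.9063, sin(205 deg) = -0.4226
  joint[2] = (9.2646, 0.8105) + 11.3 * (-0.9063, -0.4226) = (9.2646 + -10.2413, 0.8105 + -4.7756) = (-0.9767, -3.9650)
End effector: (-0.9767, -3.9650)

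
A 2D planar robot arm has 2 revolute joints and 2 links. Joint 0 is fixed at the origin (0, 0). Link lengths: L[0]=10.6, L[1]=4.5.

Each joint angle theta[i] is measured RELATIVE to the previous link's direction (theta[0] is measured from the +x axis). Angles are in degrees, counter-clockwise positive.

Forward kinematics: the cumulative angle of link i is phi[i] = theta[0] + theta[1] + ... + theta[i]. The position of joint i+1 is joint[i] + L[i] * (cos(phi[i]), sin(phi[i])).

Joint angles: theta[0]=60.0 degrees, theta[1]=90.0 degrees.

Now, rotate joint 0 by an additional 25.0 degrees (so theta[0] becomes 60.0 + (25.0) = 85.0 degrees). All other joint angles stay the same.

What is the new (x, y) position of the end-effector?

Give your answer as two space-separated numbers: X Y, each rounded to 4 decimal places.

joint[0] = (0.0000, 0.0000)  (base)
link 0: phi[0] = 85 = 85 deg
  cos(85 deg) = 0.0872, sin(85 deg) = 0.9962
  joint[1] = (0.0000, 0.0000) + 10.6 * (0.0872, 0.9962) = (0.0000 + 0.9239, 0.0000 + 10.5597) = (0.9239, 10.5597)
link 1: phi[1] = 85 + 90 = 175 deg
  cos(175 deg) = -0.9962, sin(175 deg) = 0.0872
  joint[2] = (0.9239, 10.5597) + 4.5 * (-0.9962, 0.0872) = (0.9239 + -4.4829, 10.5597 + 0.3922) = (-3.5590, 10.9519)
End effector: (-3.5590, 10.9519)

Answer: -3.5590 10.9519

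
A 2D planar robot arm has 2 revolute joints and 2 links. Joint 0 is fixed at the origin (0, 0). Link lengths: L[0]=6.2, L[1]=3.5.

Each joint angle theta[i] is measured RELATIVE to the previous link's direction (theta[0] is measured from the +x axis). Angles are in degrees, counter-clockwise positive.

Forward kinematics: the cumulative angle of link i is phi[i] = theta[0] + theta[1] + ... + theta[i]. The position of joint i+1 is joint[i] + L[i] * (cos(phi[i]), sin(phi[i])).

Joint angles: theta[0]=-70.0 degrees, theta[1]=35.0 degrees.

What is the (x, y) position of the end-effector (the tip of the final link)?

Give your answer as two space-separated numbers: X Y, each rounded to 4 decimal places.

joint[0] = (0.0000, 0.0000)  (base)
link 0: phi[0] = -70 = -70 deg
  cos(-70 deg) = 0.3420, sin(-70 deg) = -0.9397
  joint[1] = (0.0000, 0.0000) + 6.2 * (0.3420, -0.9397) = (0.0000 + 2.1205, 0.0000 + -5.8261) = (2.1205, -5.8261)
link 1: phi[1] = -70 + 35 = -35 deg
  cos(-35 deg) = 0.8192, sin(-35 deg) = -0.5736
  joint[2] = (2.1205, -5.8261) + 3.5 * (0.8192, -0.5736) = (2.1205 + 2.8670, -5.8261 + -2.0075) = (4.9876, -7.8336)
End effector: (4.9876, -7.8336)

Answer: 4.9876 -7.8336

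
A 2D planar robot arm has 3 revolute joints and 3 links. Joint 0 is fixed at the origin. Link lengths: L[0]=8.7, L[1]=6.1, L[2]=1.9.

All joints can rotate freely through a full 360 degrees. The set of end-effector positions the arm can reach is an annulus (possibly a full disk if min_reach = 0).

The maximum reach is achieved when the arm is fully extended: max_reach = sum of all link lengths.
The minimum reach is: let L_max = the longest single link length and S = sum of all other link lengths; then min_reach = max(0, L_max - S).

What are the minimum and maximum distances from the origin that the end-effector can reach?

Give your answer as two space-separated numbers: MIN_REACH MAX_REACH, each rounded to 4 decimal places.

Link lengths: [8.7, 6.1, 1.9]
max_reach = 8.7 + 6.1 + 1.9 = 16.7
L_max = max([8.7, 6.1, 1.9]) = 8.7
S (sum of others) = 16.7 - 8.7 = 8
min_reach = max(0, 8.7 - 8) = max(0, 0.7) = 0.7

Answer: 0.7000 16.7000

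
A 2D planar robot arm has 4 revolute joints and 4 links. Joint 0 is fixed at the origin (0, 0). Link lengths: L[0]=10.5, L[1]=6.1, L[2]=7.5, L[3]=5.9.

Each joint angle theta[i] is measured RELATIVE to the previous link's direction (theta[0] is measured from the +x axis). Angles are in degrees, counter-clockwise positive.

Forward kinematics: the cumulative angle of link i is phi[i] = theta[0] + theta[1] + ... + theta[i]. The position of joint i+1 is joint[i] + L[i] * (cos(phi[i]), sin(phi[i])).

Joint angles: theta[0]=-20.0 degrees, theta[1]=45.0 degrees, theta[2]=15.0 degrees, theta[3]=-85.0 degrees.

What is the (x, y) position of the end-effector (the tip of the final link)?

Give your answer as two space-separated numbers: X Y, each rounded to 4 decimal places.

joint[0] = (0.0000, 0.0000)  (base)
link 0: phi[0] = -20 = -20 deg
  cos(-20 deg) = 0.9397, sin(-20 deg) = -0.3420
  joint[1] = (0.0000, 0.0000) + 10.5 * (0.9397, -0.3420) = (0.0000 + 9.8668, 0.0000 + -3.5912) = (9.8668, -3.5912)
link 1: phi[1] = -20 + 45 = 25 deg
  cos(25 deg) = 0.9063, sin(25 deg) = 0.4226
  joint[2] = (9.8668, -3.5912) + 6.1 * (0.9063, 0.4226) = (9.8668 + 5.5285, -3.5912 + 2.5780) = (15.3953, -1.0132)
link 2: phi[2] = -20 + 45 + 15 = 40 deg
  cos(40 deg) = 0.7660, sin(40 deg) = 0.6428
  joint[3] = (15.3953, -1.0132) + 7.5 * (0.7660, 0.6428) = (15.3953 + 5.7453, -1.0132 + 4.8209) = (21.1406, 3.8077)
link 3: phi[3] = -20 + 45 + 15 + -85 = -45 deg
  cos(-45 deg) = 0.7071, sin(-45 deg) = -0.7071
  joint[4] = (21.1406, 3.8077) + 5.9 * (0.7071, -0.7071) = (21.1406 + 4.1719, 3.8077 + -4.1719) = (25.3125, -0.3643)
End effector: (25.3125, -0.3643)

Answer: 25.3125 -0.3643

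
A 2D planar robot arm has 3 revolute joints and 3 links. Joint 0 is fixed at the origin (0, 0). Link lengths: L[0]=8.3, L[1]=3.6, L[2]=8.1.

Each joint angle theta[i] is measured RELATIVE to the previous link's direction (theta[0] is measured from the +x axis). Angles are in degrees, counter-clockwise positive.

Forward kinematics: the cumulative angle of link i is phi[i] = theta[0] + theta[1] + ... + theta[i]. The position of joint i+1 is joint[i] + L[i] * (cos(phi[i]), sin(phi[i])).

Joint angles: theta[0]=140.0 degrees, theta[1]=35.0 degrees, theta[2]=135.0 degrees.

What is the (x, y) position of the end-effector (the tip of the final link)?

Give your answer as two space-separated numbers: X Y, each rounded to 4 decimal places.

joint[0] = (0.0000, 0.0000)  (base)
link 0: phi[0] = 140 = 140 deg
  cos(140 deg) = -0.7660, sin(140 deg) = 0.6428
  joint[1] = (0.0000, 0.0000) + 8.3 * (-0.7660, 0.6428) = (0.0000 + -6.3582, 0.0000 + 5.3351) = (-6.3582, 5.3351)
link 1: phi[1] = 140 + 35 = 175 deg
  cos(175 deg) = -0.9962, sin(175 deg) = 0.0872
  joint[2] = (-6.3582, 5.3351) + 3.6 * (-0.9962, 0.0872) = (-6.3582 + -3.5863, 5.3351 + 0.3138) = (-9.9445, 5.6489)
link 2: phi[2] = 140 + 35 + 135 = 310 deg
  cos(310 deg) = 0.6428, sin(310 deg) = -0.7660
  joint[3] = (-9.9445, 5.6489) + 8.1 * (0.6428, -0.7660) = (-9.9445 + 5.2066, 5.6489 + -6.2050) = (-4.7379, -0.5561)
End effector: (-4.7379, -0.5561)

Answer: -4.7379 -0.5561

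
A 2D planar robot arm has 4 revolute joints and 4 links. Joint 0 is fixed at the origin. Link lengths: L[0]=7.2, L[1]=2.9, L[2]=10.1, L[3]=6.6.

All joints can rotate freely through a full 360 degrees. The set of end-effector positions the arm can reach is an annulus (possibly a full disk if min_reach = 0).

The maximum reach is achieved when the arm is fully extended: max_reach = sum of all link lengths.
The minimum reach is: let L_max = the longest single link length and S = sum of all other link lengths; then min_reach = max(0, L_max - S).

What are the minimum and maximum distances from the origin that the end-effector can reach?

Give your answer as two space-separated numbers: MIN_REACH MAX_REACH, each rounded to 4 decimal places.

Answer: 0.0000 26.8000

Derivation:
Link lengths: [7.2, 2.9, 10.1, 6.6]
max_reach = 7.2 + 2.9 + 10.1 + 6.6 = 26.8
L_max = max([7.2, 2.9, 10.1, 6.6]) = 10.1
S (sum of others) = 26.8 - 10.1 = 16.7
min_reach = max(0, 10.1 - 16.7) = max(0, -6.6) = 0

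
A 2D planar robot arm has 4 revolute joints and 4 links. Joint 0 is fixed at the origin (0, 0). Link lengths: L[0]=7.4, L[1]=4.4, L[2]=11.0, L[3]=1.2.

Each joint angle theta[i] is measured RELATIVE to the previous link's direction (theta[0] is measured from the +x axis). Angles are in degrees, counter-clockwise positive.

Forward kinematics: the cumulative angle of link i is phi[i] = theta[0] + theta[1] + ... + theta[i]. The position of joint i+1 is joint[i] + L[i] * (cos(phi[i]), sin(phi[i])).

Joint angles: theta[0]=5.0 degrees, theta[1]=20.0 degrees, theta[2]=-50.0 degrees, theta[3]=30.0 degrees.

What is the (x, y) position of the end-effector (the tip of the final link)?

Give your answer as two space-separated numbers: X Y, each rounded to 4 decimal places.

Answer: 22.5244 -2.0397

Derivation:
joint[0] = (0.0000, 0.0000)  (base)
link 0: phi[0] = 5 = 5 deg
  cos(5 deg) = 0.9962, sin(5 deg) = 0.0872
  joint[1] = (0.0000, 0.0000) + 7.4 * (0.9962, 0.0872) = (0.0000 + 7.3718, 0.0000 + 0.6450) = (7.3718, 0.6450)
link 1: phi[1] = 5 + 20 = 25 deg
  cos(25 deg) = 0.9063, sin(25 deg) = 0.4226
  joint[2] = (7.3718, 0.6450) + 4.4 * (0.9063, 0.4226) = (7.3718 + 3.9878, 0.6450 + 1.8595) = (11.3596, 2.5045)
link 2: phi[2] = 5 + 20 + -50 = -25 deg
  cos(-25 deg) = 0.9063, sin(-25 deg) = -0.4226
  joint[3] = (11.3596, 2.5045) + 11 * (0.9063, -0.4226) = (11.3596 + 9.9694, 2.5045 + -4.6488) = (21.3290, -2.1443)
link 3: phi[3] = 5 + 20 + -50 + 30 = 5 deg
  cos(5 deg) = 0.9962, sin(5 deg) = 0.0872
  joint[4] = (21.3290, -2.1443) + 1.2 * (0.9962, 0.0872) = (21.3290 + 1.1954, -2.1443 + 0.1046) = (22.5244, -2.0397)
End effector: (22.5244, -2.0397)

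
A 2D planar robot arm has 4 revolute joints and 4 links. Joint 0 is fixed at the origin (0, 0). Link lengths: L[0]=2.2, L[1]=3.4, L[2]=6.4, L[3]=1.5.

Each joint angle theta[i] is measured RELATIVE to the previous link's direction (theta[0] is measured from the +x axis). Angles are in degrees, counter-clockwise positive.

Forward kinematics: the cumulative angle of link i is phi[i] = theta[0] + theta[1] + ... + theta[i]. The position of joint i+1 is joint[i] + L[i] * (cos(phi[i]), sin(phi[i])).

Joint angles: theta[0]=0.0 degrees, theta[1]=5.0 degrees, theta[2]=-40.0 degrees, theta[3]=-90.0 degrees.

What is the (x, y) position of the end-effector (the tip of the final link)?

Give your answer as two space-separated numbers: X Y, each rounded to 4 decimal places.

joint[0] = (0.0000, 0.0000)  (base)
link 0: phi[0] = 0 = 0 deg
  cos(0 deg) = 1.0000, sin(0 deg) = 0.0000
  joint[1] = (0.0000, 0.0000) + 2.2 * (1.0000, 0.0000) = (0.0000 + 2.2000, 0.0000 + 0.0000) = (2.2000, 0.0000)
link 1: phi[1] = 0 + 5 = 5 deg
  cos(5 deg) = 0.9962, sin(5 deg) = 0.0872
  joint[2] = (2.2000, 0.0000) + 3.4 * (0.9962, 0.0872) = (2.2000 + 3.3871, 0.0000 + 0.2963) = (5.5871, 0.2963)
link 2: phi[2] = 0 + 5 + -40 = -35 deg
  cos(-35 deg) = 0.8192, sin(-35 deg) = -0.5736
  joint[3] = (5.5871, 0.2963) + 6.4 * (0.8192, -0.5736) = (5.5871 + 5.2426, 0.2963 + -3.6709) = (10.8296, -3.3746)
link 3: phi[3] = 0 + 5 + -40 + -90 = -125 deg
  cos(-125 deg) = -0.5736, sin(-125 deg) = -0.8192
  joint[4] = (10.8296, -3.3746) + 1.5 * (-0.5736, -0.8192) = (10.8296 + -0.8604, -3.3746 + -1.2287) = (9.9693, -4.6033)
End effector: (9.9693, -4.6033)

Answer: 9.9693 -4.6033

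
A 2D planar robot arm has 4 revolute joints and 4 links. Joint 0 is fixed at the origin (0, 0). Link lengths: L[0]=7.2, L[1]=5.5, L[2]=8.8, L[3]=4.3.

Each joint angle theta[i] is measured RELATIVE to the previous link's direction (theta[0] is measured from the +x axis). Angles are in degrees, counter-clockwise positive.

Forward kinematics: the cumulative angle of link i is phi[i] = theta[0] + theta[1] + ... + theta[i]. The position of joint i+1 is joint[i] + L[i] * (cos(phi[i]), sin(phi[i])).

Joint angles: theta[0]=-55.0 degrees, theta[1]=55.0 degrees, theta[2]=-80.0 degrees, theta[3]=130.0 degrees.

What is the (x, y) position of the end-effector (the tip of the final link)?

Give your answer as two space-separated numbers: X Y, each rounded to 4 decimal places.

Answer: 13.9218 -11.2702

Derivation:
joint[0] = (0.0000, 0.0000)  (base)
link 0: phi[0] = -55 = -55 deg
  cos(-55 deg) = 0.5736, sin(-55 deg) = -0.8192
  joint[1] = (0.0000, 0.0000) + 7.2 * (0.5736, -0.8192) = (0.0000 + 4.1298, 0.0000 + -5.8979) = (4.1298, -5.8979)
link 1: phi[1] = -55 + 55 = 0 deg
  cos(0 deg) = 1.0000, sin(0 deg) = 0.0000
  joint[2] = (4.1298, -5.8979) + 5.5 * (1.0000, 0.0000) = (4.1298 + 5.5000, -5.8979 + 0.0000) = (9.6298, -5.8979)
link 2: phi[2] = -55 + 55 + -80 = -80 deg
  cos(-80 deg) = 0.1736, sin(-80 deg) = -0.9848
  joint[3] = (9.6298, -5.8979) + 8.8 * (0.1736, -0.9848) = (9.6298 + 1.5281, -5.8979 + -8.6663) = (11.1579, -14.5642)
link 3: phi[3] = -55 + 55 + -80 + 130 = 50 deg
  cos(50 deg) = 0.6428, sin(50 deg) = 0.7660
  joint[4] = (11.1579, -14.5642) + 4.3 * (0.6428, 0.7660) = (11.1579 + 2.7640, -14.5642 + 3.2940) = (13.9218, -11.2702)
End effector: (13.9218, -11.2702)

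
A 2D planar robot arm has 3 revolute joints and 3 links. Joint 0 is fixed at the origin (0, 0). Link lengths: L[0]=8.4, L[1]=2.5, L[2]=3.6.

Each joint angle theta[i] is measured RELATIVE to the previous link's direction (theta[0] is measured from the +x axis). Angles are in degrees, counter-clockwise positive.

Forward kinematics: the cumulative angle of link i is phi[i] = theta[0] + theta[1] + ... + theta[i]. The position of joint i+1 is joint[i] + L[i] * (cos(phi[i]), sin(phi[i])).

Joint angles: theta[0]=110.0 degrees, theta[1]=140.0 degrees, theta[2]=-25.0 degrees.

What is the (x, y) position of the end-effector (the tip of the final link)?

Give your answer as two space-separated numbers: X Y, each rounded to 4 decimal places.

Answer: -6.2736 2.9986

Derivation:
joint[0] = (0.0000, 0.0000)  (base)
link 0: phi[0] = 110 = 110 deg
  cos(110 deg) = -0.3420, sin(110 deg) = 0.9397
  joint[1] = (0.0000, 0.0000) + 8.4 * (-0.3420, 0.9397) = (0.0000 + -2.8730, 0.0000 + 7.8934) = (-2.8730, 7.8934)
link 1: phi[1] = 110 + 140 = 250 deg
  cos(250 deg) = -0.3420, sin(250 deg) = -0.9397
  joint[2] = (-2.8730, 7.8934) + 2.5 * (-0.3420, -0.9397) = (-2.8730 + -0.8551, 7.8934 + -2.3492) = (-3.7280, 5.5442)
link 2: phi[2] = 110 + 140 + -25 = 225 deg
  cos(225 deg) = -0.7071, sin(225 deg) = -0.7071
  joint[3] = (-3.7280, 5.5442) + 3.6 * (-0.7071, -0.7071) = (-3.7280 + -2.5456, 5.5442 + -2.5456) = (-6.2736, 2.9986)
End effector: (-6.2736, 2.9986)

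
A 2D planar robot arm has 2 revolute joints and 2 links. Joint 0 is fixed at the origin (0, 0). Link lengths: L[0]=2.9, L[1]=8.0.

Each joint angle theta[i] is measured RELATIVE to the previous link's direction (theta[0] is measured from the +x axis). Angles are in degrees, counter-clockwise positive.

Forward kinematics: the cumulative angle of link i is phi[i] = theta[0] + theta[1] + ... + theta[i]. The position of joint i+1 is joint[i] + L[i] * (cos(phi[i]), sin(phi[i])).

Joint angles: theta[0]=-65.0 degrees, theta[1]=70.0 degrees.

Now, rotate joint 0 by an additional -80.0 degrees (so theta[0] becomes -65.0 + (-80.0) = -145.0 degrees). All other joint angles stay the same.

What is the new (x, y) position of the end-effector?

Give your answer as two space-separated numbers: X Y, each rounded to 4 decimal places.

Answer: -0.3050 -9.3908

Derivation:
joint[0] = (0.0000, 0.0000)  (base)
link 0: phi[0] = -145 = -145 deg
  cos(-145 deg) = -0.8192, sin(-145 deg) = -0.5736
  joint[1] = (0.0000, 0.0000) + 2.9 * (-0.8192, -0.5736) = (0.0000 + -2.3755, 0.0000 + -1.6634) = (-2.3755, -1.6634)
link 1: phi[1] = -145 + 70 = -75 deg
  cos(-75 deg) = 0.2588, sin(-75 deg) = -0.9659
  joint[2] = (-2.3755, -1.6634) + 8 * (0.2588, -0.9659) = (-2.3755 + 2.0706, -1.6634 + -7.7274) = (-0.3050, -9.3908)
End effector: (-0.3050, -9.3908)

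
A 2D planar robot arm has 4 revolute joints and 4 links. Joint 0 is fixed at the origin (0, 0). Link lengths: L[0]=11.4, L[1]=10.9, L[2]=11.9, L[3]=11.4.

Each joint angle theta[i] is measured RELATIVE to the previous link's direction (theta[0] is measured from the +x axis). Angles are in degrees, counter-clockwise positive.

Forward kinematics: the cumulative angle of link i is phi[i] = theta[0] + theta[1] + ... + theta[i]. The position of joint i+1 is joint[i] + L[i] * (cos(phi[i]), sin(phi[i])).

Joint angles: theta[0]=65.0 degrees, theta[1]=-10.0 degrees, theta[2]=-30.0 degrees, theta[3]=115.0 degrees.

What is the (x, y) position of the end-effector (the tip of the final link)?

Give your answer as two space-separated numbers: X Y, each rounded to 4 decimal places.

Answer: 13.1220 31.6176

Derivation:
joint[0] = (0.0000, 0.0000)  (base)
link 0: phi[0] = 65 = 65 deg
  cos(65 deg) = 0.4226, sin(65 deg) = 0.9063
  joint[1] = (0.0000, 0.0000) + 11.4 * (0.4226, 0.9063) = (0.0000 + 4.8178, 0.0000 + 10.3319) = (4.8178, 10.3319)
link 1: phi[1] = 65 + -10 = 55 deg
  cos(55 deg) = 0.5736, sin(55 deg) = 0.8192
  joint[2] = (4.8178, 10.3319) + 10.9 * (0.5736, 0.8192) = (4.8178 + 6.2520, 10.3319 + 8.9288) = (11.0698, 19.2607)
link 2: phi[2] = 65 + -10 + -30 = 25 deg
  cos(25 deg) = 0.9063, sin(25 deg) = 0.4226
  joint[3] = (11.0698, 19.2607) + 11.9 * (0.9063, 0.4226) = (11.0698 + 10.7851, 19.2607 + 5.0292) = (21.8549, 24.2898)
link 3: phi[3] = 65 + -10 + -30 + 115 = 140 deg
  cos(140 deg) = -0.7660, sin(140 deg) = 0.6428
  joint[4] = (21.8549, 24.2898) + 11.4 * (-0.7660, 0.6428) = (21.8549 + -8.7329, 24.2898 + 7.3278) = (13.1220, 31.6176)
End effector: (13.1220, 31.6176)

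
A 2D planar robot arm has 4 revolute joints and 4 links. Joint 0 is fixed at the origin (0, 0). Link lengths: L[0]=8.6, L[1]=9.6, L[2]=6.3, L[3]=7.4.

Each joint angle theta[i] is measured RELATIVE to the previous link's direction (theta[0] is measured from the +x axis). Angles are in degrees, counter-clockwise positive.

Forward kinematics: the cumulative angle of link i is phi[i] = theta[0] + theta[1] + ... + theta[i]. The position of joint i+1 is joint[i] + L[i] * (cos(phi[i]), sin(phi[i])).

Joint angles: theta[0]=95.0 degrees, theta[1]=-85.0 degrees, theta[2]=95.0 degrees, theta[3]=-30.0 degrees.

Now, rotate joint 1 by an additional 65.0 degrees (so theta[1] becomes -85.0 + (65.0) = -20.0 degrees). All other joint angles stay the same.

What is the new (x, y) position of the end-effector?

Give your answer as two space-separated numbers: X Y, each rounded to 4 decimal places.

joint[0] = (0.0000, 0.0000)  (base)
link 0: phi[0] = 95 = 95 deg
  cos(95 deg) = -0.0872, sin(95 deg) = 0.9962
  joint[1] = (0.0000, 0.0000) + 8.6 * (-0.0872, 0.9962) = (0.0000 + -0.7495, 0.0000 + 8.5673) = (-0.7495, 8.5673)
link 1: phi[1] = 95 + -20 = 75 deg
  cos(75 deg) = 0.2588, sin(75 deg) = 0.9659
  joint[2] = (-0.7495, 8.5673) + 9.6 * (0.2588, 0.9659) = (-0.7495 + 2.4847, 8.5673 + 9.2729) = (1.7351, 17.8402)
link 2: phi[2] = 95 + -20 + 95 = 170 deg
  cos(170 deg) = -0.9848, sin(170 deg) = 0.1736
  joint[3] = (1.7351, 17.8402) + 6.3 * (-0.9848, 0.1736) = (1.7351 + -6.2043, 17.8402 + 1.0940) = (-4.4692, 18.9341)
link 3: phi[3] = 95 + -20 + 95 + -30 = 140 deg
  cos(140 deg) = -0.7660, sin(140 deg) = 0.6428
  joint[4] = (-4.4692, 18.9341) + 7.4 * (-0.7660, 0.6428) = (-4.4692 + -5.6687, 18.9341 + 4.7566) = (-10.1379, 23.6908)
End effector: (-10.1379, 23.6908)

Answer: -10.1379 23.6908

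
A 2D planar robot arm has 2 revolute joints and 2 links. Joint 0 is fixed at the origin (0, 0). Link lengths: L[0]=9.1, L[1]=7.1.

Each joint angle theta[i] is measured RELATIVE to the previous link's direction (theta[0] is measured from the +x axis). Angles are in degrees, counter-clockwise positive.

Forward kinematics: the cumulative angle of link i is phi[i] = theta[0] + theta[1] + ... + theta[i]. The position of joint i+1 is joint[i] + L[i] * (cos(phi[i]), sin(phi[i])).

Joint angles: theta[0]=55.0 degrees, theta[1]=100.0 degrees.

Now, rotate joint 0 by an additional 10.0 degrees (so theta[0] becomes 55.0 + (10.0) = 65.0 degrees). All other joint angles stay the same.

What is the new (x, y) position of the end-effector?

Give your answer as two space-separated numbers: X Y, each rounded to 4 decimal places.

joint[0] = (0.0000, 0.0000)  (base)
link 0: phi[0] = 65 = 65 deg
  cos(65 deg) = 0.4226, sin(65 deg) = 0.9063
  joint[1] = (0.0000, 0.0000) + 9.1 * (0.4226, 0.9063) = (0.0000 + 3.8458, 0.0000 + 8.2474) = (3.8458, 8.2474)
link 1: phi[1] = 65 + 100 = 165 deg
  cos(165 deg) = -0.9659, sin(165 deg) = 0.2588
  joint[2] = (3.8458, 8.2474) + 7.1 * (-0.9659, 0.2588) = (3.8458 + -6.8581, 8.2474 + 1.8376) = (-3.0122, 10.0850)
End effector: (-3.0122, 10.0850)

Answer: -3.0122 10.0850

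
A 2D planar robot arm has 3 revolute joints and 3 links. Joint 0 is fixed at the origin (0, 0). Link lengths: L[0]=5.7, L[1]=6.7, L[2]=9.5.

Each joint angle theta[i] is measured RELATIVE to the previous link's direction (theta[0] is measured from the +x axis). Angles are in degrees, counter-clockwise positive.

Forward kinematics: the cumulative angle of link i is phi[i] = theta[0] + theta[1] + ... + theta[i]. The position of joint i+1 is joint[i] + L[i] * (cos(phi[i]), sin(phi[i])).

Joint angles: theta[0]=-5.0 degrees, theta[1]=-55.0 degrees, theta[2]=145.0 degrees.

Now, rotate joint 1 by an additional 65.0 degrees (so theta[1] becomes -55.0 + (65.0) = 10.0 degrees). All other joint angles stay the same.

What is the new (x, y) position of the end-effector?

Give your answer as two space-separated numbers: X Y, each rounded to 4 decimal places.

joint[0] = (0.0000, 0.0000)  (base)
link 0: phi[0] = -5 = -5 deg
  cos(-5 deg) = 0.9962, sin(-5 deg) = -0.0872
  joint[1] = (0.0000, 0.0000) + 5.7 * (0.9962, -0.0872) = (0.0000 + 5.6783, 0.0000 + -0.4968) = (5.6783, -0.4968)
link 1: phi[1] = -5 + 10 = 5 deg
  cos(5 deg) = 0.9962, sin(5 deg) = 0.0872
  joint[2] = (5.6783, -0.4968) + 6.7 * (0.9962, 0.0872) = (5.6783 + 6.6745, -0.4968 + 0.5839) = (12.3528, 0.0872)
link 2: phi[2] = -5 + 10 + 145 = 150 deg
  cos(150 deg) = -0.8660, sin(150 deg) = 0.5000
  joint[3] = (12.3528, 0.0872) + 9.5 * (-0.8660, 0.5000) = (12.3528 + -8.2272, 0.0872 + 4.7500) = (4.1256, 4.8372)
End effector: (4.1256, 4.8372)

Answer: 4.1256 4.8372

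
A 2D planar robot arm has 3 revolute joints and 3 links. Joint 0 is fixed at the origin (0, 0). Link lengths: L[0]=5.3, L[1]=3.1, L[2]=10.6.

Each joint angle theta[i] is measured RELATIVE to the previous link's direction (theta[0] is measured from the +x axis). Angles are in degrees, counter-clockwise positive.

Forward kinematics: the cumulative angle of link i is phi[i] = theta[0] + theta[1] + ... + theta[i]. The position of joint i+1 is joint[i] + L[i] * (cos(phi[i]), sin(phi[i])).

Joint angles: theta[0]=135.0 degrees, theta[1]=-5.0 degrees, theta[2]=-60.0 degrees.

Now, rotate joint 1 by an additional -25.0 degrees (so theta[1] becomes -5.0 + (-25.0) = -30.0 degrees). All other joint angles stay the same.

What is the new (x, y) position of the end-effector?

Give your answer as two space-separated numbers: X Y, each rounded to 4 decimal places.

joint[0] = (0.0000, 0.0000)  (base)
link 0: phi[0] = 135 = 135 deg
  cos(135 deg) = -0.7071, sin(135 deg) = 0.7071
  joint[1] = (0.0000, 0.0000) + 5.3 * (-0.7071, 0.7071) = (0.0000 + -3.7477, 0.0000 + 3.7477) = (-3.7477, 3.7477)
link 1: phi[1] = 135 + -30 = 105 deg
  cos(105 deg) = -0.2588, sin(105 deg) = 0.9659
  joint[2] = (-3.7477, 3.7477) + 3.1 * (-0.2588, 0.9659) = (-3.7477 + -0.8023, 3.7477 + 2.9944) = (-4.5500, 6.7420)
link 2: phi[2] = 135 + -30 + -60 = 45 deg
  cos(45 deg) = 0.7071, sin(45 deg) = 0.7071
  joint[3] = (-4.5500, 6.7420) + 10.6 * (0.7071, 0.7071) = (-4.5500 + 7.4953, 6.7420 + 7.4953) = (2.9453, 14.2374)
End effector: (2.9453, 14.2374)

Answer: 2.9453 14.2374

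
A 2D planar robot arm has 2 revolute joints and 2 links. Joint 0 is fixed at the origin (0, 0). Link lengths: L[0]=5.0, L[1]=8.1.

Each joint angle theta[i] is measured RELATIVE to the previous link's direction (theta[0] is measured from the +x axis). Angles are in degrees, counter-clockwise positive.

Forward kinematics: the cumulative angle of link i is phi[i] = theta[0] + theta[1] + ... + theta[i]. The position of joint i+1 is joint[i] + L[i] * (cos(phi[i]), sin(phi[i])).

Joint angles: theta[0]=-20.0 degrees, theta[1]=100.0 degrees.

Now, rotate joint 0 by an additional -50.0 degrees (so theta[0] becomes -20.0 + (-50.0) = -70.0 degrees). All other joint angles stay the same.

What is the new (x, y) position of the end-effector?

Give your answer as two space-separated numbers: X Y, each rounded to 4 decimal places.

joint[0] = (0.0000, 0.0000)  (base)
link 0: phi[0] = -70 = -70 deg
  cos(-70 deg) = 0.3420, sin(-70 deg) = -0.9397
  joint[1] = (0.0000, 0.0000) + 5 * (0.3420, -0.9397) = (0.0000 + 1.7101, 0.0000 + -4.6985) = (1.7101, -4.6985)
link 1: phi[1] = -70 + 100 = 30 deg
  cos(30 deg) = 0.8660, sin(30 deg) = 0.5000
  joint[2] = (1.7101, -4.6985) + 8.1 * (0.8660, 0.5000) = (1.7101 + 7.0148, -4.6985 + 4.0500) = (8.7249, -0.6485)
End effector: (8.7249, -0.6485)

Answer: 8.7249 -0.6485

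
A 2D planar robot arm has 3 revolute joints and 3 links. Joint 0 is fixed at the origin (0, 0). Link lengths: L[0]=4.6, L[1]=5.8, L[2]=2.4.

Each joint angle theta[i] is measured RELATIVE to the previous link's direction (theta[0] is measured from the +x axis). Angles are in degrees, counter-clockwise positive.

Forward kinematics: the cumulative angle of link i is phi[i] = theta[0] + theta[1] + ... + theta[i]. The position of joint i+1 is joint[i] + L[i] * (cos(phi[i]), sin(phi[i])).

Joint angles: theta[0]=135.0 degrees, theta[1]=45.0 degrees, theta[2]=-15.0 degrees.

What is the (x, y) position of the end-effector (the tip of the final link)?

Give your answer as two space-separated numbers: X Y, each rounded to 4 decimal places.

Answer: -11.3709 3.8739

Derivation:
joint[0] = (0.0000, 0.0000)  (base)
link 0: phi[0] = 135 = 135 deg
  cos(135 deg) = -0.7071, sin(135 deg) = 0.7071
  joint[1] = (0.0000, 0.0000) + 4.6 * (-0.7071, 0.7071) = (0.0000 + -3.2527, 0.0000 + 3.2527) = (-3.2527, 3.2527)
link 1: phi[1] = 135 + 45 = 180 deg
  cos(180 deg) = -1.0000, sin(180 deg) = 0.0000
  joint[2] = (-3.2527, 3.2527) + 5.8 * (-1.0000, 0.0000) = (-3.2527 + -5.8000, 3.2527 + 0.0000) = (-9.0527, 3.2527)
link 2: phi[2] = 135 + 45 + -15 = 165 deg
  cos(165 deg) = -0.9659, sin(165 deg) = 0.2588
  joint[3] = (-9.0527, 3.2527) + 2.4 * (-0.9659, 0.2588) = (-9.0527 + -2.3182, 3.2527 + 0.6212) = (-11.3709, 3.8739)
End effector: (-11.3709, 3.8739)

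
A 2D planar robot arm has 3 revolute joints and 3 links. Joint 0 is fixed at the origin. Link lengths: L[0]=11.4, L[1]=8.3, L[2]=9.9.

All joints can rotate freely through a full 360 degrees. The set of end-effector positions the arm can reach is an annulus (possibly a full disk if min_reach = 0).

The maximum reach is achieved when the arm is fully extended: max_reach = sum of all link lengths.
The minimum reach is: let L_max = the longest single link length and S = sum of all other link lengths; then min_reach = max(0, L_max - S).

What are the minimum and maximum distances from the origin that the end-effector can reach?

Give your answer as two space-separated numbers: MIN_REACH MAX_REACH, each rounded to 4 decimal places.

Link lengths: [11.4, 8.3, 9.9]
max_reach = 11.4 + 8.3 + 9.9 = 29.6
L_max = max([11.4, 8.3, 9.9]) = 11.4
S (sum of others) = 29.6 - 11.4 = 18.2
min_reach = max(0, 11.4 - 18.2) = max(0, -6.8) = 0

Answer: 0.0000 29.6000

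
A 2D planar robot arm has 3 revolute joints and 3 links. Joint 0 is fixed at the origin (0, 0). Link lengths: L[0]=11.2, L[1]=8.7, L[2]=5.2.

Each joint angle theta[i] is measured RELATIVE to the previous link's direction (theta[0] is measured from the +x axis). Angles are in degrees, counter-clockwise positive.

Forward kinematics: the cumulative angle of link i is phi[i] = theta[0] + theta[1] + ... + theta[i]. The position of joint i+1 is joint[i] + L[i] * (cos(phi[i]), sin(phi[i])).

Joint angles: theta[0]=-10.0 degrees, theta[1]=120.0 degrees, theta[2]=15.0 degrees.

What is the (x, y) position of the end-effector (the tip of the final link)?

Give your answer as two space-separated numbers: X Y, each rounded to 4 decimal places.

Answer: 5.0717 10.4901

Derivation:
joint[0] = (0.0000, 0.0000)  (base)
link 0: phi[0] = -10 = -10 deg
  cos(-10 deg) = 0.9848, sin(-10 deg) = -0.1736
  joint[1] = (0.0000, 0.0000) + 11.2 * (0.9848, -0.1736) = (0.0000 + 11.0298, 0.0000 + -1.9449) = (11.0298, -1.9449)
link 1: phi[1] = -10 + 120 = 110 deg
  cos(110 deg) = -0.3420, sin(110 deg) = 0.9397
  joint[2] = (11.0298, -1.9449) + 8.7 * (-0.3420, 0.9397) = (11.0298 + -2.9756, -1.9449 + 8.1753) = (8.0543, 6.2305)
link 2: phi[2] = -10 + 120 + 15 = 125 deg
  cos(125 deg) = -0.5736, sin(125 deg) = 0.8192
  joint[3] = (8.0543, 6.2305) + 5.2 * (-0.5736, 0.8192) = (8.0543 + -2.9826, 6.2305 + 4.2596) = (5.0717, 10.4901)
End effector: (5.0717, 10.4901)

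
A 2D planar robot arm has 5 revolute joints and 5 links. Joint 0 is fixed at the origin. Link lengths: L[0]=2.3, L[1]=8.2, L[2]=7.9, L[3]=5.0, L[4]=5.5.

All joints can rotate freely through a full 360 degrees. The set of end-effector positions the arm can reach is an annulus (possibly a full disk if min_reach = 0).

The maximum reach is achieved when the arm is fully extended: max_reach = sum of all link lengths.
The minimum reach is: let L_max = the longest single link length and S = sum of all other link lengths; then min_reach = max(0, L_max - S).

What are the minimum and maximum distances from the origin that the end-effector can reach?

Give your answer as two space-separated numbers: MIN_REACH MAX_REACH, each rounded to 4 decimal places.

Link lengths: [2.3, 8.2, 7.9, 5.0, 5.5]
max_reach = 2.3 + 8.2 + 7.9 + 5 + 5.5 = 28.9
L_max = max([2.3, 8.2, 7.9, 5.0, 5.5]) = 8.2
S (sum of others) = 28.9 - 8.2 = 20.7
min_reach = max(0, 8.2 - 20.7) = max(0, -12.5) = 0

Answer: 0.0000 28.9000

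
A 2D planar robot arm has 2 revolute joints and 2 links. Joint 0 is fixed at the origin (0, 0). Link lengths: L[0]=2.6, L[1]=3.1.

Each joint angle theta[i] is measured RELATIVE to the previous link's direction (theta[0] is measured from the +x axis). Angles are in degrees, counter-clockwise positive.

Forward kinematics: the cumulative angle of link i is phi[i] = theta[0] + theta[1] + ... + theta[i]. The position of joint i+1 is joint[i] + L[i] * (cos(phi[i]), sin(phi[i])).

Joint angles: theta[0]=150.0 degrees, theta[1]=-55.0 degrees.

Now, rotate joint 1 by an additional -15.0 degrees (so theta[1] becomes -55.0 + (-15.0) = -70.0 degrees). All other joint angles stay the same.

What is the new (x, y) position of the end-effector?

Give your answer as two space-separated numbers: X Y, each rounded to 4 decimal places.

Answer: -1.7134 4.3529

Derivation:
joint[0] = (0.0000, 0.0000)  (base)
link 0: phi[0] = 150 = 150 deg
  cos(150 deg) = -0.8660, sin(150 deg) = 0.5000
  joint[1] = (0.0000, 0.0000) + 2.6 * (-0.8660, 0.5000) = (0.0000 + -2.2517, 0.0000 + 1.3000) = (-2.2517, 1.3000)
link 1: phi[1] = 150 + -70 = 80 deg
  cos(80 deg) = 0.1736, sin(80 deg) = 0.9848
  joint[2] = (-2.2517, 1.3000) + 3.1 * (0.1736, 0.9848) = (-2.2517 + 0.5383, 1.3000 + 3.0529) = (-1.7134, 4.3529)
End effector: (-1.7134, 4.3529)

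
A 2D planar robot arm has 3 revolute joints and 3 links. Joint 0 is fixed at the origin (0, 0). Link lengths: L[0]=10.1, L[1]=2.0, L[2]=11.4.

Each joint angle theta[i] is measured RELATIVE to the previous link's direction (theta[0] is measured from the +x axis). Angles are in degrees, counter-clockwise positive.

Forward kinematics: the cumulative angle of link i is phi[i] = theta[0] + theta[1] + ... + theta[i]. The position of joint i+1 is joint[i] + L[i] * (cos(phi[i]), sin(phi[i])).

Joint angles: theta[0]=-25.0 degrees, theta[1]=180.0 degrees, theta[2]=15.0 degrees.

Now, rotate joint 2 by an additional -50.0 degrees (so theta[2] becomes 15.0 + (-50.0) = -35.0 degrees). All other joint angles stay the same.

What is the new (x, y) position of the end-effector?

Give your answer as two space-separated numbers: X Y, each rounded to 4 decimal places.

joint[0] = (0.0000, 0.0000)  (base)
link 0: phi[0] = -25 = -25 deg
  cos(-25 deg) = 0.9063, sin(-25 deg) = -0.4226
  joint[1] = (0.0000, 0.0000) + 10.1 * (0.9063, -0.4226) = (0.0000 + 9.1537, 0.0000 + -4.2684) = (9.1537, -4.2684)
link 1: phi[1] = -25 + 180 = 155 deg
  cos(155 deg) = -0.9063, sin(155 deg) = 0.4226
  joint[2] = (9.1537, -4.2684) + 2 * (-0.9063, 0.4226) = (9.1537 + -1.8126, -4.2684 + 0.8452) = (7.3411, -3.4232)
link 2: phi[2] = -25 + 180 + -35 = 120 deg
  cos(120 deg) = -0.5000, sin(120 deg) = 0.8660
  joint[3] = (7.3411, -3.4232) + 11.4 * (-0.5000, 0.8660) = (7.3411 + -5.7000, -3.4232 + 9.8727) = (1.6411, 6.4495)
End effector: (1.6411, 6.4495)

Answer: 1.6411 6.4495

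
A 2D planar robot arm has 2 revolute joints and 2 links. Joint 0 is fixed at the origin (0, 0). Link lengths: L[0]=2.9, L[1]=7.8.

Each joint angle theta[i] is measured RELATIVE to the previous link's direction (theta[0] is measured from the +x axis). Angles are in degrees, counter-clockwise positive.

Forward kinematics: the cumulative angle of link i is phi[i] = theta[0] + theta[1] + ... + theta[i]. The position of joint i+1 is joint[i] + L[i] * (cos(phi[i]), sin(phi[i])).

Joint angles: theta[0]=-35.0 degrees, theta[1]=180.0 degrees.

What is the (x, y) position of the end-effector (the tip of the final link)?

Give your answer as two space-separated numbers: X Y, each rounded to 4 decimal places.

joint[0] = (0.0000, 0.0000)  (base)
link 0: phi[0] = -35 = -35 deg
  cos(-35 deg) = 0.8192, sin(-35 deg) = -0.5736
  joint[1] = (0.0000, 0.0000) + 2.9 * (0.8192, -0.5736) = (0.0000 + 2.3755, 0.0000 + -1.6634) = (2.3755, -1.6634)
link 1: phi[1] = -35 + 180 = 145 deg
  cos(145 deg) = -0.8192, sin(145 deg) = 0.5736
  joint[2] = (2.3755, -1.6634) + 7.8 * (-0.8192, 0.5736) = (2.3755 + -6.3894, -1.6634 + 4.4739) = (-4.0138, 2.8105)
End effector: (-4.0138, 2.8105)

Answer: -4.0138 2.8105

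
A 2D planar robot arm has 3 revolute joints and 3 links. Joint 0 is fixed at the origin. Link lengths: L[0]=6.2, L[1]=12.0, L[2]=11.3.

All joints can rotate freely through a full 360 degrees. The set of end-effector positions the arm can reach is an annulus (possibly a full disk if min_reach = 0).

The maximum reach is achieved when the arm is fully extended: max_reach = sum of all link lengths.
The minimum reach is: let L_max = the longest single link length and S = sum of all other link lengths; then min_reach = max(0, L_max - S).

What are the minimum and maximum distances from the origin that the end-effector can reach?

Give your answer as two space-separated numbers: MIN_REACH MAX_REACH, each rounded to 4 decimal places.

Answer: 0.0000 29.5000

Derivation:
Link lengths: [6.2, 12.0, 11.3]
max_reach = 6.2 + 12 + 11.3 = 29.5
L_max = max([6.2, 12.0, 11.3]) = 12
S (sum of others) = 29.5 - 12 = 17.5
min_reach = max(0, 12 - 17.5) = max(0, -5.5) = 0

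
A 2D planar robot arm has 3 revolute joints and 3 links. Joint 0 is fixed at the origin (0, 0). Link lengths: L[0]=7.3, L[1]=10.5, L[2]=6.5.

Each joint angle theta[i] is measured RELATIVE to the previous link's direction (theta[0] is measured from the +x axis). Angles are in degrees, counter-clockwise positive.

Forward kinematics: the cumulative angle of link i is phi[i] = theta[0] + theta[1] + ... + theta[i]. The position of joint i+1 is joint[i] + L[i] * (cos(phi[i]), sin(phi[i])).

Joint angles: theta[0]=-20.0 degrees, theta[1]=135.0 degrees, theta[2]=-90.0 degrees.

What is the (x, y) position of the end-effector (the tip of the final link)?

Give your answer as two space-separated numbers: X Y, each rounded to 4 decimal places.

joint[0] = (0.0000, 0.0000)  (base)
link 0: phi[0] = -20 = -20 deg
  cos(-20 deg) = 0.9397, sin(-20 deg) = -0.3420
  joint[1] = (0.0000, 0.0000) + 7.3 * (0.9397, -0.3420) = (0.0000 + 6.8598, 0.0000 + -2.4967) = (6.8598, -2.4967)
link 1: phi[1] = -20 + 135 = 115 deg
  cos(115 deg) = -0.4226, sin(115 deg) = 0.9063
  joint[2] = (6.8598, -2.4967) + 10.5 * (-0.4226, 0.9063) = (6.8598 + -4.4375, -2.4967 + 9.5162) = (2.4223, 7.0195)
link 2: phi[2] = -20 + 135 + -90 = 25 deg
  cos(25 deg) = 0.9063, sin(25 deg) = 0.4226
  joint[3] = (2.4223, 7.0195) + 6.5 * (0.9063, 0.4226) = (2.4223 + 5.8910, 7.0195 + 2.7470) = (8.3133, 9.7665)
End effector: (8.3133, 9.7665)

Answer: 8.3133 9.7665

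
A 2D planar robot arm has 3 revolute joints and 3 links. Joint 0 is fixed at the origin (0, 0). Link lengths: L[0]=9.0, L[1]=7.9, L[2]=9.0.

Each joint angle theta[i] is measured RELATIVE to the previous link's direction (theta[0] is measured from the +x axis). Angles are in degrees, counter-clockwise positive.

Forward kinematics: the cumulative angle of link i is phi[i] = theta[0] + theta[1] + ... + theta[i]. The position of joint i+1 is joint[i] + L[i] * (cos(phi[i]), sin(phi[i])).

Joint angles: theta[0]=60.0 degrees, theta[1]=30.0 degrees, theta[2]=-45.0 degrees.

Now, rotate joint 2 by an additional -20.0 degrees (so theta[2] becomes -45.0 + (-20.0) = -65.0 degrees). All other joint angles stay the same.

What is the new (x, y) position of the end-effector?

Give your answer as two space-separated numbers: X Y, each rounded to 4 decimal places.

joint[0] = (0.0000, 0.0000)  (base)
link 0: phi[0] = 60 = 60 deg
  cos(60 deg) = 0.5000, sin(60 deg) = 0.8660
  joint[1] = (0.0000, 0.0000) + 9 * (0.5000, 0.8660) = (0.0000 + 4.5000, 0.0000 + 7.7942) = (4.5000, 7.7942)
link 1: phi[1] = 60 + 30 = 90 deg
  cos(90 deg) = 0.0000, sin(90 deg) = 1.0000
  joint[2] = (4.5000, 7.7942) + 7.9 * (0.0000, 1.0000) = (4.5000 + 0.0000, 7.7942 + 7.9000) = (4.5000, 15.6942)
link 2: phi[2] = 60 + 30 + -65 = 25 deg
  cos(25 deg) = 0.9063, sin(25 deg) = 0.4226
  joint[3] = (4.5000, 15.6942) + 9 * (0.9063, 0.4226) = (4.5000 + 8.1568, 15.6942 + 3.8036) = (12.6568, 19.4978)
End effector: (12.6568, 19.4978)

Answer: 12.6568 19.4978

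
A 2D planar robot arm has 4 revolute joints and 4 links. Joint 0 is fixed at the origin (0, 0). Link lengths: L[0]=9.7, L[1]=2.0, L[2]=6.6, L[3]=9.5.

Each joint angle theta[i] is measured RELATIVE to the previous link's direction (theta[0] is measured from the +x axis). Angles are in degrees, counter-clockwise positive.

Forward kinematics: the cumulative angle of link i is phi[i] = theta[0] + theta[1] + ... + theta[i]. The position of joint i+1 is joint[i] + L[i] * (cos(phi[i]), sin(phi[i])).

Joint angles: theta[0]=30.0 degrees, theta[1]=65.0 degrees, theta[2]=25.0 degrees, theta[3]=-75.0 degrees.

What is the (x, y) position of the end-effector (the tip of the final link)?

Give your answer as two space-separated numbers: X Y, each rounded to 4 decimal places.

Answer: 11.6436 19.2757

Derivation:
joint[0] = (0.0000, 0.0000)  (base)
link 0: phi[0] = 30 = 30 deg
  cos(30 deg) = 0.8660, sin(30 deg) = 0.5000
  joint[1] = (0.0000, 0.0000) + 9.7 * (0.8660, 0.5000) = (0.0000 + 8.4004, 0.0000 + 4.8500) = (8.4004, 4.8500)
link 1: phi[1] = 30 + 65 = 95 deg
  cos(95 deg) = -0.0872, sin(95 deg) = 0.9962
  joint[2] = (8.4004, 4.8500) + 2 * (-0.0872, 0.9962) = (8.4004 + -0.1743, 4.8500 + 1.9924) = (8.2261, 6.8424)
link 2: phi[2] = 30 + 65 + 25 = 120 deg
  cos(120 deg) = -0.5000, sin(120 deg) = 0.8660
  joint[3] = (8.2261, 6.8424) + 6.6 * (-0.5000, 0.8660) = (8.2261 + -3.3000, 6.8424 + 5.7158) = (4.9261, 12.5582)
link 3: phi[3] = 30 + 65 + 25 + -75 = 45 deg
  cos(45 deg) = 0.7071, sin(45 deg) = 0.7071
  joint[4] = (4.9261, 12.5582) + 9.5 * (0.7071, 0.7071) = (4.9261 + 6.7175, 12.5582 + 6.7175) = (11.6436, 19.2757)
End effector: (11.6436, 19.2757)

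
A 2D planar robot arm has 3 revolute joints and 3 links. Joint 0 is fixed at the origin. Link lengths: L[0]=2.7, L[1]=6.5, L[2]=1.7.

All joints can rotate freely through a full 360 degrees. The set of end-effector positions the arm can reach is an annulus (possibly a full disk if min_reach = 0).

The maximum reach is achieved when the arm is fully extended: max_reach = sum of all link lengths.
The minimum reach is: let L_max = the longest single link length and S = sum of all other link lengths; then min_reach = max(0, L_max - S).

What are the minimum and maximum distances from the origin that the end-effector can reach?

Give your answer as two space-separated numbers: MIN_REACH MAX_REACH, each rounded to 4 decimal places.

Link lengths: [2.7, 6.5, 1.7]
max_reach = 2.7 + 6.5 + 1.7 = 10.9
L_max = max([2.7, 6.5, 1.7]) = 6.5
S (sum of others) = 10.9 - 6.5 = 4.4
min_reach = max(0, 6.5 - 4.4) = max(0, 2.1) = 2.1

Answer: 2.1000 10.9000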